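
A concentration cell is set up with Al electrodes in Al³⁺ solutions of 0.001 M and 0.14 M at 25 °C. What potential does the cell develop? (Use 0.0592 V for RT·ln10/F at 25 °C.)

0.042 V

Both half-cells are Al³⁺/Al, so E°_cell = 0. The concentrated side is the cathode; the cell reaction moves Al³⁺ from high to low concentration with n = 3.
Q = [Al³⁺]_dilute/[Al³⁺]_conc = 0.001/0.14 = 0.00714.
E = 0 − (0.0592/3) log Q = −(0.0592/3)(-2.146) = 0.0423 V.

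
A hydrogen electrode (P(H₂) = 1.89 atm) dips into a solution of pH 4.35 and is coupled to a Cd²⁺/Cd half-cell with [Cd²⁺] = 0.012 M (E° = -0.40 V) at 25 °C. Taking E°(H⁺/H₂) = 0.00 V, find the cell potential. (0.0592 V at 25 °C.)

0.19 V

The hydrogen couple is the cathode, so E°_cell = 0.40 V; n = 2.
[H⁺] = 10^(−4.35) = 4.5 × 10^-5 M, and Q = [Cd²⁺]·P(H₂) / [H⁺]^2 = 1.14 × 10^7.
E = E° − (0.0592/2) log Q = 0.40 − (0.0592/2)(7.056) = 0.191 V.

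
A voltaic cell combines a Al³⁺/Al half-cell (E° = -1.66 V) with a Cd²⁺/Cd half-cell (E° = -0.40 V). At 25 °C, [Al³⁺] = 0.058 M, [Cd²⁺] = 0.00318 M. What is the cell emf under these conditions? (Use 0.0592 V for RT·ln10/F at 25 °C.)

The Cd²⁺/Cd couple has the higher reduction potential and acts as the cathode, so E°_cell = -0.40 − (-1.66) = 1.26 V.
Balancing electrons gives n = 6; the reaction quotient is Q = [Al³⁺]^2/[Cd²⁺]^3 = 1.05 × 10^5.
At 25 °C, E = E° − (0.0592/n) log Q = 1.26 − (0.0592/6)(5.020) = 1.260 − 0.050 = 1.210 V.

1.21 V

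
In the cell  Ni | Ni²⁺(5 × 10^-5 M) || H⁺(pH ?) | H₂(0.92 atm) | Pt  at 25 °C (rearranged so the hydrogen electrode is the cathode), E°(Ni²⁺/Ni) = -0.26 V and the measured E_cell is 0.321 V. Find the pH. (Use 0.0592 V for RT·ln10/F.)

pH = 1.14

E°_cell = 0.26 V and n = 2.
log Q = n(E° − E)/0.0592 = 2×(0.26 − 0.321)/0.0592 = -2.061.
With Q = [Ni²⁺]·P(H₂) / [H⁺]^2, solving for [H⁺] gives log[H⁺] = -1.138, so pH = 1.14.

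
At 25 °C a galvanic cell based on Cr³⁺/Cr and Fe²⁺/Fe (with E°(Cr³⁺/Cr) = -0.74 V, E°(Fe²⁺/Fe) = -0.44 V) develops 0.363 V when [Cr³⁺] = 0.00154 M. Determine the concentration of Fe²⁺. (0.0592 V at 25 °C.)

From the Nernst equation, log Q = n(E° − E)/0.0592 = 6(0.30 − 0.363)/0.0592 = -6.385, so Q = 4.12 × 10^-7.
With Q = [Cr³⁺]^2/[Fe²⁺]^3 and the known concentrations, [Fe²⁺]^3 in the denominator gives [Fe²⁺] = 1.8 M.

1.8 M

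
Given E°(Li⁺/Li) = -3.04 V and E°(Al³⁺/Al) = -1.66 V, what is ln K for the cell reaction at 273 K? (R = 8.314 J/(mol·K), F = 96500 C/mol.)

E°_cell = -1.66 − (-3.04) = 1.38 V, with n = 3 electrons transferred.
At equilibrium E = 0, so the Nernst equation gives ln K = nFE°/RT = (3)(96500)(1.38)/((8.314)(273)) = 176.02.

ln K = 176.0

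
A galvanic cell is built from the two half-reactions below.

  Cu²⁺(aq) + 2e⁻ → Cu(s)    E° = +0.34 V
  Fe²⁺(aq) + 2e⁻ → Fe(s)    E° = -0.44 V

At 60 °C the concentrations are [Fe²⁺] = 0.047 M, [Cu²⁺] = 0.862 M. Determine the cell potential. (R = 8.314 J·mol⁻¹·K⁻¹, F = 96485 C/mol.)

0.822 V

The Cu²⁺/Cu couple has the higher reduction potential and acts as the cathode, so E°_cell = +0.34 − (-0.44) = 0.78 V.
Balancing electrons gives n = 2; the reaction quotient is Q = [Fe²⁺]/[Cu²⁺] = 0.0545.
E = E° − (RT/nF) ln Q = 0.78 − (8.314×333)/(2×96485) × (-2.909) = 0.780 + 0.042 = 0.822 V.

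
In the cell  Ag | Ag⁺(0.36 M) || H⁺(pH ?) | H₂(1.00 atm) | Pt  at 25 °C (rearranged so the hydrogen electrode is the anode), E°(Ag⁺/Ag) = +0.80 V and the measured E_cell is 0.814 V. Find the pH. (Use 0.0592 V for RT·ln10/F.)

pH = 0.68

E°_cell = 0.80 V and n = 2.
log Q = n(E° − E)/0.0592 = 2×(0.80 − 0.814)/0.0592 = -0.473.
With Q = [H⁺]^2 / ([Ag⁺]^2·P(H₂)), solving for [H⁺] gives log[H⁺] = -0.680, so pH = 0.68.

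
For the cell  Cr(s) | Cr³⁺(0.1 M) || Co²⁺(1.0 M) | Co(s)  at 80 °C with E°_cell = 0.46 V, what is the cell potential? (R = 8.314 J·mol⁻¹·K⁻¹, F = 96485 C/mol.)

Balancing electrons gives n = 6; the reaction quotient is Q = [Cr³⁺]^2/[Co²⁺]^3 = 0.0100.
E = E° − (RT/nF) ln Q = 0.46 − (8.314×353)/(6×96485) × (-4.605) = 0.460 + 0.023 = 0.483 V.

0.483 V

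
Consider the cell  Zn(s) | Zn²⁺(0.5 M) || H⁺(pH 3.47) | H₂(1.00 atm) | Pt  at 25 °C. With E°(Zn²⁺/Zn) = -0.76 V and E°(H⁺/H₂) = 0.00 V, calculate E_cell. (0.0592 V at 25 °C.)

0.56 V

The hydrogen couple is the cathode, so E°_cell = 0.76 V; n = 2.
[H⁺] = 10^(−3.47) = 3.4 × 10^-4 M, and Q = [Zn²⁺]·P(H₂) / [H⁺]^2 = 4.35 × 10^6.
E = E° − (0.0592/2) log Q = 0.76 − (0.0592/2)(6.639) = 0.563 V.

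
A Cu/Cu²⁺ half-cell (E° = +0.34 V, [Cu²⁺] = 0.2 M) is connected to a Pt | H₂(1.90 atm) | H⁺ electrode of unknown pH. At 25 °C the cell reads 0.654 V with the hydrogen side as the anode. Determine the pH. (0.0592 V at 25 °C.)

E°_cell = 0.34 V and n = 2.
log Q = n(E° − E)/0.0592 = 2×(0.34 − 0.654)/0.0592 = -10.608.
With Q = [H⁺]^2 / ([Cu²⁺]·P(H₂)), solving for [H⁺] gives log[H⁺] = -5.514, so pH = 5.51.

pH = 5.51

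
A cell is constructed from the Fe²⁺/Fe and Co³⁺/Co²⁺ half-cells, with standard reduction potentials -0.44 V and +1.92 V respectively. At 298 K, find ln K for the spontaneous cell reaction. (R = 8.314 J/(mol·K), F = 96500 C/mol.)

ln K = 183.8

E°_cell = +1.92 − (-0.44) = 2.36 V, with n = 2 electrons transferred.
At equilibrium E = 0, so the Nernst equation gives ln K = nFE°/RT = (2)(96500)(2.36)/((8.314)(298)) = 183.84.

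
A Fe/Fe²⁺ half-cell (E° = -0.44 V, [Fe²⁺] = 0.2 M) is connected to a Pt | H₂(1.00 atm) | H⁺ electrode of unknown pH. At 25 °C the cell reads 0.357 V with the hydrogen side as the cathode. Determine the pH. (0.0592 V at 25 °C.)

pH = 1.75

E°_cell = 0.44 V and n = 2.
log Q = n(E° − E)/0.0592 = 2×(0.44 − 0.357)/0.0592 = 2.804.
With Q = [Fe²⁺]·P(H₂) / [H⁺]^2, solving for [H⁺] gives log[H⁺] = -1.752, so pH = 1.75.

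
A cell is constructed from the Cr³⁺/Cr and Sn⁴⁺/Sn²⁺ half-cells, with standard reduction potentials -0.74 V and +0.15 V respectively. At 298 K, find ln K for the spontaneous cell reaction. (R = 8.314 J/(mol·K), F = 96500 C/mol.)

ln K = 208.0

E°_cell = +0.15 − (-0.74) = 0.89 V, with n = 6 electrons transferred.
At equilibrium E = 0, so the Nernst equation gives ln K = nFE°/RT = (6)(96500)(0.89)/((8.314)(298)) = 207.99.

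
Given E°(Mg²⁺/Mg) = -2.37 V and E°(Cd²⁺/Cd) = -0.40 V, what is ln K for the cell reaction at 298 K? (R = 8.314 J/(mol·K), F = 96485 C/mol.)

E°_cell = -0.40 − (-2.37) = 1.97 V, with n = 2 electrons transferred.
At equilibrium E = 0, so the Nernst equation gives ln K = nFE°/RT = (2)(96485)(1.97)/((8.314)(298)) = 153.44.

ln K = 153.4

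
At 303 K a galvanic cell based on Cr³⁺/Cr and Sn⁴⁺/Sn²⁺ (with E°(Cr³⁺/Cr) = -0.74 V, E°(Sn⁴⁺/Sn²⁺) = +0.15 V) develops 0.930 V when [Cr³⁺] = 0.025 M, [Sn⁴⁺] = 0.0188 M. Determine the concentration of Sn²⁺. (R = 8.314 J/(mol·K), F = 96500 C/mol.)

0.01 M

From the Nernst equation, ln Q = nF(E° − E)/RT = 6×96500×(0.89 − 0.930)/(8.314×303) = -9.194, so Q = 1.02 × 10^-4.
With Q = [Cr³⁺]^2·[Sn²⁺]^3/[Sn⁴⁺]^3 and the known concentrations, [Sn²⁺]^3 in the numerator gives [Sn²⁺] = 0.01 M.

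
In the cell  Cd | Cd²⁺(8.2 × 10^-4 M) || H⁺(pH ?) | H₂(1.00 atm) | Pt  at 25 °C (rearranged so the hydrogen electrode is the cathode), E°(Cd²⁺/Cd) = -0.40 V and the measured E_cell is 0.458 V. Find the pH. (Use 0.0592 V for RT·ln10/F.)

pH = 0.56

E°_cell = 0.40 V and n = 2.
log Q = n(E° − E)/0.0592 = 2×(0.40 − 0.458)/0.0592 = -1.959.
With Q = [Cd²⁺]·P(H₂) / [H⁺]^2, solving for [H⁺] gives log[H⁺] = -0.563, so pH = 0.56.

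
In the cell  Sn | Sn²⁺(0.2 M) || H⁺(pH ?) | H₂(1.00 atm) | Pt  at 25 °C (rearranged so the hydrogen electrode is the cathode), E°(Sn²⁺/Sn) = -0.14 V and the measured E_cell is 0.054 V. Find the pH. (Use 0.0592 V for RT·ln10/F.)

E°_cell = 0.14 V and n = 2.
log Q = n(E° − E)/0.0592 = 2×(0.14 − 0.054)/0.0592 = 2.905.
With Q = [Sn²⁺]·P(H₂) / [H⁺]^2, solving for [H⁺] gives log[H⁺] = -1.802, so pH = 1.80.

pH = 1.80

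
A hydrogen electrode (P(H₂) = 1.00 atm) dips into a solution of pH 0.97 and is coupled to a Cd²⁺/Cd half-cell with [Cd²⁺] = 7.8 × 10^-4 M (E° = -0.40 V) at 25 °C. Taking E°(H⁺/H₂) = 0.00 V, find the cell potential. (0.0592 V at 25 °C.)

The hydrogen couple is the cathode, so E°_cell = 0.40 V; n = 2.
[H⁺] = 10^(−0.97) = 0.11 M, and Q = [Cd²⁺]·P(H₂) / [H⁺]^2 = 0.0679.
E = E° − (0.0592/2) log Q = 0.40 − (0.0592/2)(-1.168) = 0.435 V.

0.43 V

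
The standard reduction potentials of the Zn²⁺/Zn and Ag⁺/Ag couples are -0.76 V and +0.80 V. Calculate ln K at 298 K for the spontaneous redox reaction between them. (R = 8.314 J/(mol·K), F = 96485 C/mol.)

E°_cell = +0.80 − (-0.76) = 1.56 V, with n = 2 electrons transferred.
At equilibrium E = 0, so the Nernst equation gives ln K = nFE°/RT = (2)(96485)(1.56)/((8.314)(298)) = 121.50.

ln K = 121.5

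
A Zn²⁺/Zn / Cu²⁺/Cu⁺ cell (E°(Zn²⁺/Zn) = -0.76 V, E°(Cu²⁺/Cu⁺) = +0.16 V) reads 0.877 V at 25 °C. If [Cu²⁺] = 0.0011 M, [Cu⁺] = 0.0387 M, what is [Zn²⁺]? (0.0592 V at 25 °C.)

From the Nernst equation, log Q = n(E° − E)/0.0592 = 2(0.92 − 0.877)/0.0592 = 1.453, so Q = 28.4.
With Q = [Zn²⁺]·[Cu⁺]^2/[Cu²⁺]^2 and the known concentrations, [Zn²⁺] in the numerator gives [Zn²⁺] = 0.023 M.

0.023 M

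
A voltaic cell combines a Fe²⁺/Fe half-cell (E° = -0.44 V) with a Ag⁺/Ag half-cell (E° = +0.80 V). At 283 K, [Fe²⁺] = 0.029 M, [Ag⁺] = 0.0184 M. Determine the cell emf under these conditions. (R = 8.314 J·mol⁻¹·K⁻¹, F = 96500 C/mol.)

1.19 V

The Ag⁺/Ag couple has the higher reduction potential and acts as the cathode, so E°_cell = +0.80 − (-0.44) = 1.24 V.
Balancing electrons gives n = 2; the reaction quotient is Q = [Fe²⁺]/[Ag⁺]^2 = 85.7.
E = E° − (RT/nF) ln Q = 1.24 − (8.314×283)/(2×96500) × (4.450) = 1.240 − 0.054 = 1.186 V.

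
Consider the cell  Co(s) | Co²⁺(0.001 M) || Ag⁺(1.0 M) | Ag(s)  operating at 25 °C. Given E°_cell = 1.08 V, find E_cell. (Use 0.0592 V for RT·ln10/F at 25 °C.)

Balancing electrons gives n = 2; the reaction quotient is Q = [Co²⁺]/[Ag⁺]^2 = 0.00100.
At 25 °C, E = E° − (0.0592/n) log Q = 1.08 − (0.0592/2)(-3.000) = 1.080 + 0.089 = 1.169 V.

1.17 V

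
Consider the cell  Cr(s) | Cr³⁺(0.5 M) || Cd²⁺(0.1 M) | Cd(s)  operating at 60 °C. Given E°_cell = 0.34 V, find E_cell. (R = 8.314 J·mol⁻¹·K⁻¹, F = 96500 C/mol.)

0.314 V

Balancing electrons gives n = 6; the reaction quotient is Q = [Cr³⁺]^2/[Cd²⁺]^3 = 250.
E = E° − (RT/nF) ln Q = 0.34 − (8.314×333)/(6×96500) × (5.521) = 0.340 − 0.026 = 0.314 V.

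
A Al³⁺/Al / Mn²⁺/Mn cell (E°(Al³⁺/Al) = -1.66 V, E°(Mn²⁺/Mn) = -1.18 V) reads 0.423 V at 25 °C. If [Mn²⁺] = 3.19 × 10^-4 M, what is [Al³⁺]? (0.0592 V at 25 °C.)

0.0044 M

From the Nernst equation, log Q = n(E° − E)/0.0592 = 6(0.48 − 0.423)/0.0592 = 5.777, so Q = 5.98 × 10^5.
With Q = [Al³⁺]^2/[Mn²⁺]^3 and the known concentrations, [Al³⁺]^2 in the numerator gives [Al³⁺] = 0.0044 M.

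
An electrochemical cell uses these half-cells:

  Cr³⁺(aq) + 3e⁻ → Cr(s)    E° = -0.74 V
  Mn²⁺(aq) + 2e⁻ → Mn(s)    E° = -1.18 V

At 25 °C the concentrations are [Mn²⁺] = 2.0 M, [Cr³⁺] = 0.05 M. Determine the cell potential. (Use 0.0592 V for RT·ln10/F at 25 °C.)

The Cr³⁺/Cr couple has the higher reduction potential and acts as the cathode, so E°_cell = -0.74 − (-1.18) = 0.44 V.
Balancing electrons gives n = 6; the reaction quotient is Q = [Mn²⁺]^3/[Cr³⁺]^2 = 3200.
At 25 °C, E = E° − (0.0592/n) log Q = 0.44 − (0.0592/6)(3.505) = 0.440 − 0.035 = 0.405 V.

0.405 V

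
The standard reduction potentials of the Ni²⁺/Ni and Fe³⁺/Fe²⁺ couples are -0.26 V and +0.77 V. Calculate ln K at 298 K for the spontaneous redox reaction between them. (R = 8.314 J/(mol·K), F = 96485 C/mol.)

E°_cell = +0.77 − (-0.26) = 1.03 V, with n = 2 electrons transferred.
At equilibrium E = 0, so the Nernst equation gives ln K = nFE°/RT = (2)(96485)(1.03)/((8.314)(298)) = 80.22.

ln K = 80.2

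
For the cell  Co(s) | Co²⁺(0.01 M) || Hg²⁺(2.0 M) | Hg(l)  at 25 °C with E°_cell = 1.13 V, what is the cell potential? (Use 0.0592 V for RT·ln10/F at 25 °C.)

1.20 V

Balancing electrons gives n = 2; the reaction quotient is Q = [Co²⁺]/[Hg²⁺] = 0.00500.
At 25 °C, E = E° − (0.0592/n) log Q = 1.13 − (0.0592/2)(-2.301) = 1.130 + 0.068 = 1.198 V.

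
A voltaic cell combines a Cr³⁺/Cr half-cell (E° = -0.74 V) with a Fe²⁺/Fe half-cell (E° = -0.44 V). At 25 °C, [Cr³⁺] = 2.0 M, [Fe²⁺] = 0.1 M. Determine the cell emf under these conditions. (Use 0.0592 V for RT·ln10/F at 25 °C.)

0.264 V

The Fe²⁺/Fe couple has the higher reduction potential and acts as the cathode, so E°_cell = -0.44 − (-0.74) = 0.30 V.
Balancing electrons gives n = 6; the reaction quotient is Q = [Cr³⁺]^2/[Fe²⁺]^3 = 4000.
At 25 °C, E = E° − (0.0592/n) log Q = 0.30 − (0.0592/6)(3.602) = 0.300 − 0.036 = 0.264 V.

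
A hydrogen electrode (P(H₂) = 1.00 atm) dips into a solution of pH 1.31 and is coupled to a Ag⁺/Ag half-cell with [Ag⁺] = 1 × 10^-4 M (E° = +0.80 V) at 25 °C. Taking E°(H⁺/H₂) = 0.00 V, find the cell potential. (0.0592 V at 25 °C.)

The Ag⁺/Ag couple is the cathode, so E°_cell = 0.80 V; n = 2.
[H⁺] = 10^(−1.31) = 0.049 M, and Q = [H⁺]^2 / ([Ag⁺]^2·P(H₂)) = 2.4 × 10^5.
E = E° − (0.0592/2) log Q = 0.80 − (0.0592/2)(5.380) = 0.641 V.

0.64 V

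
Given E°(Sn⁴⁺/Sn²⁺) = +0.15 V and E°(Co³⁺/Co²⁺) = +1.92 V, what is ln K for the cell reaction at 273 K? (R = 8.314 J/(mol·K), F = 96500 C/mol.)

ln K = 150.5

E°_cell = +1.92 − (+0.15) = 1.77 V, with n = 2 electrons transferred.
At equilibrium E = 0, so the Nernst equation gives ln K = nFE°/RT = (2)(96500)(1.77)/((8.314)(273)) = 150.51.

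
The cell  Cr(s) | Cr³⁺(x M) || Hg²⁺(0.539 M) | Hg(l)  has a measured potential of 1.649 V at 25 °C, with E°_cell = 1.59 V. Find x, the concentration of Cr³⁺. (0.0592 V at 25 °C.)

4.1 × 10^-4 M

From the Nernst equation, log Q = n(E° − E)/0.0592 = 6(1.59 − 1.649)/0.0592 = -5.980, so Q = 1.05 × 10^-6.
With Q = [Cr³⁺]^2/[Hg²⁺]^3 and the known concentrations, [Cr³⁺]^2 in the numerator gives [Cr³⁺] = 4.1 × 10^-4 M.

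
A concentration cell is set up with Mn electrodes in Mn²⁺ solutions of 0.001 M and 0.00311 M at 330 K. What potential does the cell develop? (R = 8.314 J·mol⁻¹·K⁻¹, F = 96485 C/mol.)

0.016 V

Both half-cells are Mn²⁺/Mn, so E°_cell = 0. The concentrated side is the cathode; the cell reaction moves Mn²⁺ from high to low concentration with n = 2.
Q = [Mn²⁺]_dilute/[Mn²⁺]_conc = 0.001/0.00311 = 0.322.
E = 0 − (RT/nF) ln Q = −((8.314×330)/(2×96485))(-1.135) = 0.0161 V.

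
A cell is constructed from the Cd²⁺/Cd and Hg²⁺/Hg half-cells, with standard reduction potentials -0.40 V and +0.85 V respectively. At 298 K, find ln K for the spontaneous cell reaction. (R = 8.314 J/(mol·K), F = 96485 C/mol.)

ln K = 97.4

E°_cell = +0.85 − (-0.40) = 1.25 V, with n = 2 electrons transferred.
At equilibrium E = 0, so the Nernst equation gives ln K = nFE°/RT = (2)(96485)(1.25)/((8.314)(298)) = 97.36.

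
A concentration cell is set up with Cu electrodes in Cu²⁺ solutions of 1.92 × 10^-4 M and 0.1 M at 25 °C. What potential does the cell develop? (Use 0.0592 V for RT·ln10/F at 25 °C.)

0.080 V

Both half-cells are Cu²⁺/Cu, so E°_cell = 0. The concentrated side is the cathode; the cell reaction moves Cu²⁺ from high to low concentration with n = 2.
Q = [Cu²⁺]_dilute/[Cu²⁺]_conc = 1.92 × 10^-4/0.1 = 0.00192.
E = 0 − (0.0592/2) log Q = −(0.0592/2)(-2.717) = 0.0804 V.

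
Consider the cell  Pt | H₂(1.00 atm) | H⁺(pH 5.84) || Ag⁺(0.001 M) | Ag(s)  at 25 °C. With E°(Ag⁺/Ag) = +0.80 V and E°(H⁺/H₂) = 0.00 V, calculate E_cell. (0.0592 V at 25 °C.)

The Ag⁺/Ag couple is the cathode, so E°_cell = 0.80 V; n = 2.
[H⁺] = 10^(−5.84) = 1.4 × 10^-6 M, and Q = [H⁺]^2 / ([Ag⁺]^2·P(H₂)) = 2.09 × 10^-6.
E = E° − (0.0592/2) log Q = 0.80 − (0.0592/2)(-5.680) = 0.968 V.

0.97 V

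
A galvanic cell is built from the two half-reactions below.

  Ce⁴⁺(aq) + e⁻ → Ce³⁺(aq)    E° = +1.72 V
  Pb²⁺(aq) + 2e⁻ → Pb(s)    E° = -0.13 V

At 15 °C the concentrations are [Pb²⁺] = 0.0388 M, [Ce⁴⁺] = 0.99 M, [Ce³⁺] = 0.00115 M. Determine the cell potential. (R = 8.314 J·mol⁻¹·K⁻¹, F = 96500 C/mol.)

2.06 V

The Ce⁴⁺/Ce³⁺ couple has the higher reduction potential and acts as the cathode, so E°_cell = +1.72 − (-0.13) = 1.85 V.
Balancing electrons gives n = 2; the reaction quotient is Q = [Pb²⁺]·[Ce³⁺]^2/[Ce⁴⁺]^2 = 5.24 × 10^-8.
E = E° − (RT/nF) ln Q = 1.85 − (8.314×288)/(2×96500) × (-16.765) = 1.850 + 0.208 = 2.058 V.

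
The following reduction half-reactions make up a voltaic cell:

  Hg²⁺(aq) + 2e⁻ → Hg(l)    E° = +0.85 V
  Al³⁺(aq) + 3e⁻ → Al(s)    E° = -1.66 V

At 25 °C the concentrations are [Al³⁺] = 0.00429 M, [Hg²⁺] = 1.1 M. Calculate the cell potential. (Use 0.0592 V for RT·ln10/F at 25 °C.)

2.56 V

The Hg²⁺/Hg couple has the higher reduction potential and acts as the cathode, so E°_cell = +0.85 − (-1.66) = 2.51 V.
Balancing electrons gives n = 6; the reaction quotient is Q = [Al³⁺]^2/[Hg²⁺]^3 = 1.38 × 10^-5.
At 25 °C, E = E° − (0.0592/n) log Q = 2.51 − (0.0592/6)(-4.859) = 2.510 + 0.048 = 2.558 V.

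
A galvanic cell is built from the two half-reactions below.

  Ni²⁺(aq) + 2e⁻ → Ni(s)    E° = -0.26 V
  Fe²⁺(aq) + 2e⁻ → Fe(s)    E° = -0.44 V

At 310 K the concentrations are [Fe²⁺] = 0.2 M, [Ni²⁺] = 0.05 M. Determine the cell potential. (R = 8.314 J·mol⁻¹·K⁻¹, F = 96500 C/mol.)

0.161 V

The Ni²⁺/Ni couple has the higher reduction potential and acts as the cathode, so E°_cell = -0.26 − (-0.44) = 0.18 V.
Balancing electrons gives n = 2; the reaction quotient is Q = [Fe²⁺]/[Ni²⁺] = 4.00.
E = E° − (RT/nF) ln Q = 0.18 − (8.314×310)/(2×96500) × (1.386) = 0.180 − 0.019 = 0.161 V.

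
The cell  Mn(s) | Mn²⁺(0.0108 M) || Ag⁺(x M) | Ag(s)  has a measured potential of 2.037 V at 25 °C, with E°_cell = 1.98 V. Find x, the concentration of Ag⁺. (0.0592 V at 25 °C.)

0.95 M

From the Nernst equation, log Q = n(E° − E)/0.0592 = 2(1.98 − 2.037)/0.0592 = -1.926, so Q = 0.0119.
With Q = [Mn²⁺]/[Ag⁺]^2 and the known concentrations, [Ag⁺]^2 in the denominator gives [Ag⁺] = 0.95 M.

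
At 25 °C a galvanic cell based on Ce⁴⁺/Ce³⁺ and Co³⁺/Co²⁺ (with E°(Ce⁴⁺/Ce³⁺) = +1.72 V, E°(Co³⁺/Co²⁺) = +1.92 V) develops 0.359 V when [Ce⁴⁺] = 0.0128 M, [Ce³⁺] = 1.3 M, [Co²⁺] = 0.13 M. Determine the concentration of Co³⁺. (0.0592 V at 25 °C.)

From the Nernst equation, log Q = n(E° − E)/0.0592 = 1(0.20 − 0.359)/0.0592 = -2.686, so Q = 0.00206.
With Q = [Ce⁴⁺]·[Co²⁺]/([Ce³⁺]·[Co³⁺]) and the known concentrations, [Co³⁺] in the denominator gives [Co³⁺] = 0.62 M.

0.62 M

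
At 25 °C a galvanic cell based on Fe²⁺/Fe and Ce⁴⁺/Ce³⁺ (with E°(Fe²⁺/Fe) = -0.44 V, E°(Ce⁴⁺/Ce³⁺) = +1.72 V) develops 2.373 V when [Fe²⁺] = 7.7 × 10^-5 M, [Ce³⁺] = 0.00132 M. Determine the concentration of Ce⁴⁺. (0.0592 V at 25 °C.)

0.046 M

From the Nernst equation, log Q = n(E° − E)/0.0592 = 2(2.16 − 2.373)/0.0592 = -7.196, so Q = 6.37 × 10^-8.
With Q = [Fe²⁺]·[Ce³⁺]^2/[Ce⁴⁺]^2 and the known concentrations, [Ce⁴⁺]^2 in the denominator gives [Ce⁴⁺] = 0.046 M.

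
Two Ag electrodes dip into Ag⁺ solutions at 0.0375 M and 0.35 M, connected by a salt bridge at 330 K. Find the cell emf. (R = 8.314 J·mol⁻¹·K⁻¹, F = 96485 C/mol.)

0.064 V

Both half-cells are Ag⁺/Ag, so E°_cell = 0. The concentrated side is the cathode; the cell reaction moves Ag⁺ from high to low concentration with n = 1.
Q = [Ag⁺]_dilute/[Ag⁺]_conc = 0.0375/0.35 = 0.107.
E = 0 − (RT/nF) ln Q = −((8.314×330)/(1×96485))(-2.234) = 0.0635 V.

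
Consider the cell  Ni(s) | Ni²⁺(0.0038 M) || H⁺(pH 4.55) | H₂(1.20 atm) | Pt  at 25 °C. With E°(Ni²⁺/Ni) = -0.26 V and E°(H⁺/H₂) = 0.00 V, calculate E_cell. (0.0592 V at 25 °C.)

The hydrogen couple is the cathode, so E°_cell = 0.26 V; n = 2.
[H⁺] = 10^(−4.55) = 2.8 × 10^-5 M, and Q = [Ni²⁺]·P(H₂) / [H⁺]^2 = 5.74 × 10^6.
E = E° − (0.0592/2) log Q = 0.26 − (0.0592/2)(6.759) = 0.060 V.

0.060 V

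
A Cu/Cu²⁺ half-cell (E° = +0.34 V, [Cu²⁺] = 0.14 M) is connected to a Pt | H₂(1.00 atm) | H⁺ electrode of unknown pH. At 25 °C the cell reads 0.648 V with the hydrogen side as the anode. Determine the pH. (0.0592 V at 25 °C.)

E°_cell = 0.34 V and n = 2.
log Q = n(E° − E)/0.0592 = 2×(0.34 − 0.648)/0.0592 = -10.405.
With Q = [H⁺]^2 / ([Cu²⁺]·P(H₂)), solving for [H⁺] gives log[H⁺] = -5.630, so pH = 5.63.

pH = 5.63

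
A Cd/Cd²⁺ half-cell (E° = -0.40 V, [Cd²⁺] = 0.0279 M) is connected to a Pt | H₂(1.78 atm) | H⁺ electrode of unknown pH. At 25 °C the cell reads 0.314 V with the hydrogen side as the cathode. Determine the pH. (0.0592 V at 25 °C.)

E°_cell = 0.40 V and n = 2.
log Q = n(E° − E)/0.0592 = 2×(0.40 − 0.314)/0.0592 = 2.905.
With Q = [Cd²⁺]·P(H₂) / [H⁺]^2, solving for [H⁺] gives log[H⁺] = -2.105, so pH = 2.10.

pH = 2.10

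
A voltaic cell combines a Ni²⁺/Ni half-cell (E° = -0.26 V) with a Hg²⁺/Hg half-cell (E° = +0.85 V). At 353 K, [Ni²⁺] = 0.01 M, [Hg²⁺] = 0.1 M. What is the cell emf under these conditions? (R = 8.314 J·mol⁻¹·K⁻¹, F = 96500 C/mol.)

1.15 V

The Hg²⁺/Hg couple has the higher reduction potential and acts as the cathode, so E°_cell = +0.85 − (-0.26) = 1.11 V.
Balancing electrons gives n = 2; the reaction quotient is Q = [Ni²⁺]/[Hg²⁺] = 0.100.
E = E° − (RT/nF) ln Q = 1.11 − (8.314×353)/(2×96500) × (-2.303) = 1.110 + 0.035 = 1.145 V.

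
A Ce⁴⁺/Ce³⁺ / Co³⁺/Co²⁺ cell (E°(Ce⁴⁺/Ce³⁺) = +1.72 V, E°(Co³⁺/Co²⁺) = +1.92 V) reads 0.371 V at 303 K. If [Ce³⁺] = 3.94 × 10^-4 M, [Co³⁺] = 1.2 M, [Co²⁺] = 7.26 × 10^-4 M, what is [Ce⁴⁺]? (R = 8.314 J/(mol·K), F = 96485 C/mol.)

From the Nernst equation, ln Q = nF(E° − E)/RT = 1×96485×(0.20 − 0.371)/(8.314×303) = -6.549, so Q = 0.00143.
With Q = [Ce⁴⁺]·[Co²⁺]/([Ce³⁺]·[Co³⁺]) and the known concentrations, [Ce⁴⁺] in the numerator gives [Ce⁴⁺] = 9.3 × 10^-4 M.

9.3 × 10^-4 M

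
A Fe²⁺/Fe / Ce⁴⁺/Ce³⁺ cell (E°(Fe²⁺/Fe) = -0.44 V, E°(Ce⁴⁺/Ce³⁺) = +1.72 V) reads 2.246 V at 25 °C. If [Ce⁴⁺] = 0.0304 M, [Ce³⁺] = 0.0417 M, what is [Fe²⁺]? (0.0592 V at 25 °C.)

From the Nernst equation, log Q = n(E° − E)/0.0592 = 2(2.16 − 2.246)/0.0592 = -2.905, so Q = 0.00124.
With Q = [Fe²⁺]·[Ce³⁺]^2/[Ce⁴⁺]^2 and the known concentrations, [Fe²⁺] in the numerator gives [Fe²⁺] = 6.6 × 10^-4 M.

6.6 × 10^-4 M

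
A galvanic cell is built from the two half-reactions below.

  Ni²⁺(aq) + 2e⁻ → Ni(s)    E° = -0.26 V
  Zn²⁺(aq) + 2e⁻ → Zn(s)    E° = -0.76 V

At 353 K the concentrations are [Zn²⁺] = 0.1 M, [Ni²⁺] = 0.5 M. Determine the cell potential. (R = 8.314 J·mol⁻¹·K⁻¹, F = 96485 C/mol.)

0.524 V

The Ni²⁺/Ni couple has the higher reduction potential and acts as the cathode, so E°_cell = -0.26 − (-0.76) = 0.50 V.
Balancing electrons gives n = 2; the reaction quotient is Q = [Zn²⁺]/[Ni²⁺] = 0.200.
E = E° − (RT/nF) ln Q = 0.50 − (8.314×353)/(2×96485) × (-1.609) = 0.500 + 0.024 = 0.524 V.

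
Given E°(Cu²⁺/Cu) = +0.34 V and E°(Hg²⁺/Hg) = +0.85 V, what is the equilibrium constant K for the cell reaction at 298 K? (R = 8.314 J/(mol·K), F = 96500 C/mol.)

E°_cell = +0.85 − (+0.34) = 0.51 V, with n = 2 electrons transferred.
At equilibrium E = 0, so the Nernst equation gives ln K = nFE°/RT = (2)(96500)(0.51)/((8.314)(298)) = 39.73.
K = e^39.73 = 1.8 × 10^17.

1.8 × 10^17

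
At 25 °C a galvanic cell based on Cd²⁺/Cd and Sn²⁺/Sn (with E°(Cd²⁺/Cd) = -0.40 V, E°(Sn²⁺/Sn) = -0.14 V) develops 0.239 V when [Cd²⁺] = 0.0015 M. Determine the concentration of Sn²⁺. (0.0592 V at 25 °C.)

2.9 × 10^-4 M

From the Nernst equation, log Q = n(E° − E)/0.0592 = 2(0.26 − 0.239)/0.0592 = 0.709, so Q = 5.12.
With Q = [Cd²⁺]/[Sn²⁺] and the known concentrations, [Sn²⁺] in the denominator gives [Sn²⁺] = 2.9 × 10^-4 M.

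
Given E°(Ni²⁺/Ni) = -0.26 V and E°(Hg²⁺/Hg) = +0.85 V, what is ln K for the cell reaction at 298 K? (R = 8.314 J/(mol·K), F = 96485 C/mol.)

E°_cell = +0.85 − (-0.26) = 1.11 V, with n = 2 electrons transferred.
At equilibrium E = 0, so the Nernst equation gives ln K = nFE°/RT = (2)(96485)(1.11)/((8.314)(298)) = 86.45.

ln K = 86.5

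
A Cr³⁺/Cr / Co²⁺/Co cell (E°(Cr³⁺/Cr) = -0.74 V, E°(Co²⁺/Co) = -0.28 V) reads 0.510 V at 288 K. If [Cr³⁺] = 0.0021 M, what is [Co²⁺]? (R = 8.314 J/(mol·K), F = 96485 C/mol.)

0.92 M

From the Nernst equation, ln Q = nF(E° − E)/RT = 6×96485×(0.46 − 0.510)/(8.314×288) = -12.089, so Q = 5.62 × 10^-6.
With Q = [Cr³⁺]^2/[Co²⁺]^3 and the known concentrations, [Co²⁺]^3 in the denominator gives [Co²⁺] = 0.92 M.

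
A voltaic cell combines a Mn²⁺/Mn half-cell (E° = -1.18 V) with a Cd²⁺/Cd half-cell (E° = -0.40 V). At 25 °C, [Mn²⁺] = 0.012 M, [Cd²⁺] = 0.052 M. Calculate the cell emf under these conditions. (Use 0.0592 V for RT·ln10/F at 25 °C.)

0.799 V

The Cd²⁺/Cd couple has the higher reduction potential and acts as the cathode, so E°_cell = -0.40 − (-1.18) = 0.78 V.
Balancing electrons gives n = 2; the reaction quotient is Q = [Mn²⁺]/[Cd²⁺] = 0.231.
At 25 °C, E = E° − (0.0592/n) log Q = 0.78 − (0.0592/2)(-0.637) = 0.780 + 0.019 = 0.799 V.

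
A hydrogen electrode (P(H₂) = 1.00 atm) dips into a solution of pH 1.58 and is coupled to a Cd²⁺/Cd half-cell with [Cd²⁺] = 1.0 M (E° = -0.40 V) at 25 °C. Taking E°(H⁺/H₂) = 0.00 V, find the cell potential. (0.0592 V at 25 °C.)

The hydrogen couple is the cathode, so E°_cell = 0.40 V; n = 2.
[H⁺] = 10^(−1.58) = 0.026 M, and Q = [Cd²⁺]·P(H₂) / [H⁺]^2 = 1450.
E = E° − (0.0592/2) log Q = 0.40 − (0.0592/2)(3.160) = 0.306 V.

0.31 V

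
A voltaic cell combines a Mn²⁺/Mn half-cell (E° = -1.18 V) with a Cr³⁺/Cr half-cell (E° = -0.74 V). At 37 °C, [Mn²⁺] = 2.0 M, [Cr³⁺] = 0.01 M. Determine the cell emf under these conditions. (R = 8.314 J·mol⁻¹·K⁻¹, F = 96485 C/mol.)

0.390 V

The Cr³⁺/Cr couple has the higher reduction potential and acts as the cathode, so E°_cell = -0.74 − (-1.18) = 0.44 V.
Balancing electrons gives n = 6; the reaction quotient is Q = [Mn²⁺]^3/[Cr³⁺]^2 = 8 × 10^4.
E = E° − (RT/nF) ln Q = 0.44 − (8.314×310)/(6×96485) × (11.290) = 0.440 − 0.050 = 0.390 V.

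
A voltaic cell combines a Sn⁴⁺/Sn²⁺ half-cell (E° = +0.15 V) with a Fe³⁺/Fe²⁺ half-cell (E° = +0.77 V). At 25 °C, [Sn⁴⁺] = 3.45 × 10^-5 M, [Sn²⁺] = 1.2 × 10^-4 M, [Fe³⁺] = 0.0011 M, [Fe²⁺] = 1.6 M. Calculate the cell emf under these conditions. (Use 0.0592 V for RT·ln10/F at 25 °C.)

The Fe³⁺/Fe²⁺ couple has the higher reduction potential and acts as the cathode, so E°_cell = +0.77 − (+0.15) = 0.62 V.
Balancing electrons gives n = 2; the reaction quotient is Q = [Sn⁴⁺]·[Fe²⁺]^2/([Sn²⁺]·[Fe³⁺]^2) = 6.08 × 10^5.
At 25 °C, E = E° − (0.0592/n) log Q = 0.62 − (0.0592/2)(5.784) = 0.620 − 0.171 = 0.449 V.

0.449 V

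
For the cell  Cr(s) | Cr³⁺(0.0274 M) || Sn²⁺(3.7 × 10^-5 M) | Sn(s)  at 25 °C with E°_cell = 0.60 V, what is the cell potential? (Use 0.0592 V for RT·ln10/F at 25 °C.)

0.500 V

Balancing electrons gives n = 6; the reaction quotient is Q = [Cr³⁺]^2/[Sn²⁺]^3 = 1.48 × 10^10.
At 25 °C, E = E° − (0.0592/n) log Q = 0.60 − (0.0592/6)(10.171) = 0.600 − 0.100 = 0.500 V.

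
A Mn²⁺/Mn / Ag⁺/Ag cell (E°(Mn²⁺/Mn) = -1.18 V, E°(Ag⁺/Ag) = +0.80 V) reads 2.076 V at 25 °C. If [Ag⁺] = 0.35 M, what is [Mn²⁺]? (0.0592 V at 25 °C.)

7 × 10^-5 M

From the Nernst equation, log Q = n(E° − E)/0.0592 = 2(1.98 − 2.076)/0.0592 = -3.243, so Q = 5.71 × 10^-4.
With Q = [Mn²⁺]/[Ag⁺]^2 and the known concentrations, [Mn²⁺] in the numerator gives [Mn²⁺] = 7 × 10^-5 M.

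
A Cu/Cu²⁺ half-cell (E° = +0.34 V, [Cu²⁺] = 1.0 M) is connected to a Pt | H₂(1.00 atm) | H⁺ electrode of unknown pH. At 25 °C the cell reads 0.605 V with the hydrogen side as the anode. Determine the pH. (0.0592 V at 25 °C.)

E°_cell = 0.34 V and n = 2.
log Q = n(E° − E)/0.0592 = 2×(0.34 − 0.605)/0.0592 = -8.953.
With Q = [H⁺]^2 / ([Cu²⁺]·P(H₂)), solving for [H⁺] gives log[H⁺] = -4.476, so pH = 4.48.

pH = 4.48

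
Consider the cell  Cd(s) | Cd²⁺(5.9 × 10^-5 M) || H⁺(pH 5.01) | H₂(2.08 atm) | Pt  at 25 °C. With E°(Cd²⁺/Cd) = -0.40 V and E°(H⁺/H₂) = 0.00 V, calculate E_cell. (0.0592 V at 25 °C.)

0.22 V

The hydrogen couple is the cathode, so E°_cell = 0.40 V; n = 2.
[H⁺] = 10^(−5.01) = 9.8 × 10^-6 M, and Q = [Cd²⁺]·P(H₂) / [H⁺]^2 = 1.29 × 10^6.
E = E° − (0.0592/2) log Q = 0.40 − (0.0592/2)(6.109) = 0.219 V.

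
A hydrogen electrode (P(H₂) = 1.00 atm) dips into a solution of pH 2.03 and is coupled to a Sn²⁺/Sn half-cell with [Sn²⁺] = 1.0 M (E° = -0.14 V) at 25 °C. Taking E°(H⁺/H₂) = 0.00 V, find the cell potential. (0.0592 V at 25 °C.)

0.020 V

The hydrogen couple is the cathode, so E°_cell = 0.14 V; n = 2.
[H⁺] = 10^(−2.03) = 0.0093 M, and Q = [Sn²⁺]·P(H₂) / [H⁺]^2 = 1.15 × 10^4.
E = E° − (0.0592/2) log Q = 0.14 − (0.0592/2)(4.060) = 0.020 V.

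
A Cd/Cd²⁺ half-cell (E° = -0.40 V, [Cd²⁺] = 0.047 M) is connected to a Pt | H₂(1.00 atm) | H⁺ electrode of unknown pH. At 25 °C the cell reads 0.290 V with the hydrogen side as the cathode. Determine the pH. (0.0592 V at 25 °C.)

E°_cell = 0.40 V and n = 2.
log Q = n(E° − E)/0.0592 = 2×(0.40 − 0.290)/0.0592 = 3.716.
With Q = [Cd²⁺]·P(H₂) / [H⁺]^2, solving for [H⁺] gives log[H⁺] = -2.522, so pH = 2.52.

pH = 2.52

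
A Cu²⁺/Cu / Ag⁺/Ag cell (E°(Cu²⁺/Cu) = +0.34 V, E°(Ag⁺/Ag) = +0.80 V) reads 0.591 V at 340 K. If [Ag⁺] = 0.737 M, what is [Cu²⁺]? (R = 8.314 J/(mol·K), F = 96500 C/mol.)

From the Nernst equation, ln Q = nF(E° − E)/RT = 2×96500×(0.46 − 0.591)/(8.314×340) = -8.944, so Q = 1.3 × 10^-4.
With Q = [Cu²⁺]/[Ag⁺]^2 and the known concentrations, [Cu²⁺] in the numerator gives [Cu²⁺] = 7.1 × 10^-5 M.

7.1 × 10^-5 M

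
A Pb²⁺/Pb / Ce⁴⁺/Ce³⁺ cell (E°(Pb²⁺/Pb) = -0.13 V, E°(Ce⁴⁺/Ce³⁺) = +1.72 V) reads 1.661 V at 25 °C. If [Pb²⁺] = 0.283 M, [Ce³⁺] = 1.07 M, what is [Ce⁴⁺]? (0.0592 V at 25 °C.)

3.7 × 10^-4 M

From the Nernst equation, log Q = n(E° − E)/0.0592 = 2(1.85 − 1.661)/0.0592 = 6.385, so Q = 2.43 × 10^6.
With Q = [Pb²⁺]·[Ce³⁺]^2/[Ce⁴⁺]^2 and the known concentrations, [Ce⁴⁺]^2 in the denominator gives [Ce⁴⁺] = 3.7 × 10^-4 M.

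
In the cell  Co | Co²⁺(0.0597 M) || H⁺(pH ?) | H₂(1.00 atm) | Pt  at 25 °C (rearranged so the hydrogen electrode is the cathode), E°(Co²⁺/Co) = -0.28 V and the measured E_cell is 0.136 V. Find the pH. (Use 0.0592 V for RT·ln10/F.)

E°_cell = 0.28 V and n = 2.
log Q = n(E° − E)/0.0592 = 2×(0.28 − 0.136)/0.0592 = 4.865.
With Q = [Co²⁺]·P(H₂) / [H⁺]^2, solving for [H⁺] gives log[H⁺] = -3.044, so pH = 3.04.

pH = 3.04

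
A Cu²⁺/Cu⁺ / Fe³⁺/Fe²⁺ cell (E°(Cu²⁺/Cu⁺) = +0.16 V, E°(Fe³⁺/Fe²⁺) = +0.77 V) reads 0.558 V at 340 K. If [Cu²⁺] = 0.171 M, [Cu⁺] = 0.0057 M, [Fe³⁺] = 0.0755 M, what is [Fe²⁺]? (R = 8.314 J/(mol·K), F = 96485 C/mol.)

0.015 M

From the Nernst equation, ln Q = nF(E° − E)/RT = 1×96485×(0.61 − 0.558)/(8.314×340) = 1.775, so Q = 5.90.
With Q = [Cu²⁺]·[Fe²⁺]/([Cu⁺]·[Fe³⁺]) and the known concentrations, [Fe²⁺] in the numerator gives [Fe²⁺] = 0.015 M.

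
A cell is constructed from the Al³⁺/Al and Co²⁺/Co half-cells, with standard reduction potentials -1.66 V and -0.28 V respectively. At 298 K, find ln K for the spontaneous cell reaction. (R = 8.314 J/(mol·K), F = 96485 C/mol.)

E°_cell = -0.28 − (-1.66) = 1.38 V, with n = 6 electrons transferred.
At equilibrium E = 0, so the Nernst equation gives ln K = nFE°/RT = (6)(96485)(1.38)/((8.314)(298)) = 322.45.

ln K = 322.5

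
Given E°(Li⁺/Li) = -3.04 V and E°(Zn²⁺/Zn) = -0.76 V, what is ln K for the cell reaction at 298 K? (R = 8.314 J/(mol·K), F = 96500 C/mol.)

E°_cell = -0.76 − (-3.04) = 2.28 V, with n = 2 electrons transferred.
At equilibrium E = 0, so the Nernst equation gives ln K = nFE°/RT = (2)(96500)(2.28)/((8.314)(298)) = 177.61.

ln K = 177.6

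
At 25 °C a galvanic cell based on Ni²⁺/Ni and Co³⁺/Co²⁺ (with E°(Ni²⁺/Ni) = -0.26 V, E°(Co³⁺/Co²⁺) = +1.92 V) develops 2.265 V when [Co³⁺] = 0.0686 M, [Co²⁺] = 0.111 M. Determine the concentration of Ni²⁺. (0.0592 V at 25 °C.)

5.1 × 10^-4 M

From the Nernst equation, log Q = n(E° − E)/0.0592 = 2(2.18 − 2.265)/0.0592 = -2.872, so Q = 0.00134.
With Q = [Ni²⁺]·[Co²⁺]^2/[Co³⁺]^2 and the known concentrations, [Ni²⁺] in the numerator gives [Ni²⁺] = 5.1 × 10^-4 M.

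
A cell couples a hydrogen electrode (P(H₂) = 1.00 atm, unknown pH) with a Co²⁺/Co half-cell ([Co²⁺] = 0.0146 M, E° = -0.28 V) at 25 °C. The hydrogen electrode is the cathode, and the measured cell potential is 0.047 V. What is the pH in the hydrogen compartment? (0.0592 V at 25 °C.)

pH = 4.85

E°_cell = 0.28 V and n = 2.
log Q = n(E° − E)/0.0592 = 2×(0.28 − 0.047)/0.0592 = 7.872.
With Q = [Co²⁺]·P(H₂) / [H⁺]^2, solving for [H⁺] gives log[H⁺] = -4.854, so pH = 4.85.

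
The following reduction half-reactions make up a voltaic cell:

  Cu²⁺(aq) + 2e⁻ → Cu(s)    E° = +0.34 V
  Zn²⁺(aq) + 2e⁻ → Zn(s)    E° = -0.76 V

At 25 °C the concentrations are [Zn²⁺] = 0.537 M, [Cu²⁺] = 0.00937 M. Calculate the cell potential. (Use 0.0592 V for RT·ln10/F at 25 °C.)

1.05 V

The Cu²⁺/Cu couple has the higher reduction potential and acts as the cathode, so E°_cell = +0.34 − (-0.76) = 1.10 V.
Balancing electrons gives n = 2; the reaction quotient is Q = [Zn²⁺]/[Cu²⁺] = 57.3.
At 25 °C, E = E° − (0.0592/n) log Q = 1.10 − (0.0592/2)(1.758) = 1.100 − 0.052 = 1.048 V.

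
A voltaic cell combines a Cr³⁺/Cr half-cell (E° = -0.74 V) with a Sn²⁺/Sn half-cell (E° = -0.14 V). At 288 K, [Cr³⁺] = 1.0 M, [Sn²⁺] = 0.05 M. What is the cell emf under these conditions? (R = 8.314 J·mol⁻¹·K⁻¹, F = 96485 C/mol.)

0.563 V

The Sn²⁺/Sn couple has the higher reduction potential and acts as the cathode, so E°_cell = -0.14 − (-0.74) = 0.60 V.
Balancing electrons gives n = 6; the reaction quotient is Q = [Cr³⁺]^2/[Sn²⁺]^3 = 8000.
E = E° − (RT/nF) ln Q = 0.60 − (8.314×288)/(6×96485) × (8.987) = 0.600 − 0.037 = 0.563 V.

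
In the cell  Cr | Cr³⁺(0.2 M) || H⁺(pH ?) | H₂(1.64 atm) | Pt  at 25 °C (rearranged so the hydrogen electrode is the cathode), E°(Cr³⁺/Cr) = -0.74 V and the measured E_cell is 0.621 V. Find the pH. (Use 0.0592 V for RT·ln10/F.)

E°_cell = 0.74 V and n = 6.
log Q = n(E° − E)/0.0592 = 6×(0.74 − 0.621)/0.0592 = 12.061.
With Q = [Cr³⁺]^2·P(H₂)^3 / [H⁺]^6, solving for [H⁺] gives log[H⁺] = -2.136, so pH = 2.14.

pH = 2.14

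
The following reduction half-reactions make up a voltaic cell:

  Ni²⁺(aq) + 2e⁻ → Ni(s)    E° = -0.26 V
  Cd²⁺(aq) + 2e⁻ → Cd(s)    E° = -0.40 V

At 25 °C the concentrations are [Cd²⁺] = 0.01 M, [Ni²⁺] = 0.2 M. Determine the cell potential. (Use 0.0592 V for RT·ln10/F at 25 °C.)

The Ni²⁺/Ni couple has the higher reduction potential and acts as the cathode, so E°_cell = -0.26 − (-0.40) = 0.14 V.
Balancing electrons gives n = 2; the reaction quotient is Q = [Cd²⁺]/[Ni²⁺] = 0.0500.
At 25 °C, E = E° − (0.0592/n) log Q = 0.14 − (0.0592/2)(-1.301) = 0.140 + 0.039 = 0.179 V.

0.179 V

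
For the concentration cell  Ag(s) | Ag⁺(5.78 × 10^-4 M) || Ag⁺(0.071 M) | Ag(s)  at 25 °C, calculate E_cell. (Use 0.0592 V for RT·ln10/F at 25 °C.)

Both half-cells are Ag⁺/Ag, so E°_cell = 0. The concentrated side is the cathode; the cell reaction moves Ag⁺ from high to low concentration with n = 1.
Q = [Ag⁺]_dilute/[Ag⁺]_conc = 5.78 × 10^-4/0.071 = 0.00814.
E = 0 − (0.0592/1) log Q = −(0.0592/1)(-2.089) = 0.1237 V.

0.12 V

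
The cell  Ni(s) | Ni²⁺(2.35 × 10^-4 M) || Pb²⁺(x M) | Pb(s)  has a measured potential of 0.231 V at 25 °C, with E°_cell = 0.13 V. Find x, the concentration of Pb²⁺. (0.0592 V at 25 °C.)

From the Nernst equation, log Q = n(E° − E)/0.0592 = 2(0.13 − 0.231)/0.0592 = -3.412, so Q = 3.87 × 10^-4.
With Q = [Ni²⁺]/[Pb²⁺] and the known concentrations, [Pb²⁺] in the denominator gives [Pb²⁺] = 0.61 M.

0.61 M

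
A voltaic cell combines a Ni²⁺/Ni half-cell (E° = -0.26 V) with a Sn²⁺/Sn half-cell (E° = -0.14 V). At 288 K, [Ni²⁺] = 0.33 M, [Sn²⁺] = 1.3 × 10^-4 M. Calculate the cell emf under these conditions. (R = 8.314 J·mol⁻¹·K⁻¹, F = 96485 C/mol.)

The Sn²⁺/Sn couple has the higher reduction potential and acts as the cathode, so E°_cell = -0.14 − (-0.26) = 0.12 V.
Balancing electrons gives n = 2; the reaction quotient is Q = [Ni²⁺]/[Sn²⁺] = 2540.
E = E° − (RT/nF) ln Q = 0.12 − (8.314×288)/(2×96485) × (7.839) = 0.120 − 0.097 = 0.023 V.

0.023 V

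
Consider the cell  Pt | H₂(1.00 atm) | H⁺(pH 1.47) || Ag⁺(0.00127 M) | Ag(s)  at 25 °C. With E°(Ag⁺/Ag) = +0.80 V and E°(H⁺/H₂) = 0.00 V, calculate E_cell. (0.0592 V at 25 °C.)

0.72 V

The Ag⁺/Ag couple is the cathode, so E°_cell = 0.80 V; n = 2.
[H⁺] = 10^(−1.47) = 0.034 M, and Q = [H⁺]^2 / ([Ag⁺]^2·P(H₂)) = 712.
E = E° − (0.0592/2) log Q = 0.80 − (0.0592/2)(2.852) = 0.716 V.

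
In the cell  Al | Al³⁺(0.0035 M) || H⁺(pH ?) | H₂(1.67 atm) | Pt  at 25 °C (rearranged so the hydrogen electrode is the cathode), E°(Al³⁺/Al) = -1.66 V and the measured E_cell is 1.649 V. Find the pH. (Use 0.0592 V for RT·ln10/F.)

E°_cell = 1.66 V and n = 6.
log Q = n(E° − E)/0.0592 = 6×(1.66 − 1.649)/0.0592 = 1.115.
With Q = [Al³⁺]^2·P(H₂)^3 / [H⁺]^6, solving for [H⁺] gives log[H⁺] = -0.893, so pH = 0.89.

pH = 0.89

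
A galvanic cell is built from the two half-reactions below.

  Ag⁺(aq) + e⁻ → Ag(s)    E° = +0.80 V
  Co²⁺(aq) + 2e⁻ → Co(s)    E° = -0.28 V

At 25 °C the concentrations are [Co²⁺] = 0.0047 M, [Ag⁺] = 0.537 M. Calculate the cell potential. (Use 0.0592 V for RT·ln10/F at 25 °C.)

The Ag⁺/Ag couple has the higher reduction potential and acts as the cathode, so E°_cell = +0.80 − (-0.28) = 1.08 V.
Balancing electrons gives n = 2; the reaction quotient is Q = [Co²⁺]/[Ag⁺]^2 = 0.0163.
At 25 °C, E = E° − (0.0592/n) log Q = 1.08 − (0.0592/2)(-1.788) = 1.080 + 0.053 = 1.133 V.

1.13 V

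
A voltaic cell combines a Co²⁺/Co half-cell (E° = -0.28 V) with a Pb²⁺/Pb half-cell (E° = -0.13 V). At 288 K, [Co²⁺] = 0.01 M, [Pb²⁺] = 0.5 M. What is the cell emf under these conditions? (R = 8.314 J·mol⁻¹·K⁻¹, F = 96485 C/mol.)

0.199 V

The Pb²⁺/Pb couple has the higher reduction potential and acts as the cathode, so E°_cell = -0.13 − (-0.28) = 0.15 V.
Balancing electrons gives n = 2; the reaction quotient is Q = [Co²⁺]/[Pb²⁺] = 0.0200.
E = E° − (RT/nF) ln Q = 0.15 − (8.314×288)/(2×96485) × (-3.912) = 0.150 + 0.049 = 0.199 V.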